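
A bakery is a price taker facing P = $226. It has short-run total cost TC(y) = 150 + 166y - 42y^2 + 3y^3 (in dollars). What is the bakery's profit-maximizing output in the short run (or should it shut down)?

Strip out fixed cost: VC = 166y - 42y^2 + 3y^3. Then AVC = 166 - 42y + 3y^2 and MC = 166 - 84y + 9y^2.
AVC hits its minimum where MC = AVC, at y = 7, giving min AVC = 166 - 42·7 + 3·7^2 = $19.
Because $226 ≥ $19, revenue can cover variable cost; the firm operates.
Set P = MC: 226 = 166 - 84y + 9y^2 → -60 - 84y + 9y^2 = 0. The roots are y = -2/3 and y = 10; the profit-maximizing output is on the rising part of MC, so y* = 10.
Check: AVC at y = 10 is $46 ≤ P, so revenue covers variable cost.
Profit = P·y − TC = 226·10 − 610 = $1650.

Produce at y = 10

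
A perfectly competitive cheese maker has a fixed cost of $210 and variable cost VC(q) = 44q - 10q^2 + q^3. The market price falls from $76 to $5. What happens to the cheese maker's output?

Output falls from 8 to 0 (the firm shuts down)

AVC = 44 - 10q + q^2, minimized at q = 5 where min AVC = $19. MC = 44 - 20q + 3q^2.
At P = $76 ≥ min AVC, set P = MC on the rising branch: q = 8.
At P = $5 < min AVC = $19, price no longer covers variable cost at any output, so the firm shuts down: q = 0.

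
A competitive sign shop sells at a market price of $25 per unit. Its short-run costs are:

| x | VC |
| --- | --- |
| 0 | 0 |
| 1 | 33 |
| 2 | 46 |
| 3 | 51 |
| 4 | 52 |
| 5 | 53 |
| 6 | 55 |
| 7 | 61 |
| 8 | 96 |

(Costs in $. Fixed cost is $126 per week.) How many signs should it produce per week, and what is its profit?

Tabulate TR − TC: x=0: -126; x=1: -134; x=2: -122; x=3: -102; x=4: -78; x=5: -54; x=6: -31; x=7: -12; x=8: -22.
Profit is maximized at x = 7. AVC there is 61/7 = $8.71 ≤ P, so producing beats shutting down (which would give -$126).

x = 7; profit = -$12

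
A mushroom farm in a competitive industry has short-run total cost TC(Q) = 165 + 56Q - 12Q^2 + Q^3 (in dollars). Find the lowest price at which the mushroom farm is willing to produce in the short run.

Short-run supply begins at min AVC. From VC = 56Q - 12Q^2 + Q^3, AVC = 56 - 12Q + Q^2.
At the minimum of AVC, MC = AVC. MC = 56 - 24Q + 3Q^2; setting MC = AVC gives 2Q^2 - 12Q = 0, so Q = 6. min AVC = 20.
So the shutdown price is $20.

$20 per unit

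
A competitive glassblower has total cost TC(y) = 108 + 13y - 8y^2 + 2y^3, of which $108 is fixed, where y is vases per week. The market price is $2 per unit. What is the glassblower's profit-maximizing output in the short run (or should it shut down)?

Strip out fixed cost: VC = 13y - 8y^2 + 2y^3. Then AVC = 13 - 8y + 2y^2 and MC = 13 - 16y + 6y^2.
AVC is minimized where dAVC/dy = -8 + 4y = 0, at y = 2; min AVC = 13 - 8·2 + 2·2^2 = $5.
With P < min AVC ($2 < $5), every unit sold adds to the loss.
Best response: produce nothing and absorb the $108 fixed cost.

Shut down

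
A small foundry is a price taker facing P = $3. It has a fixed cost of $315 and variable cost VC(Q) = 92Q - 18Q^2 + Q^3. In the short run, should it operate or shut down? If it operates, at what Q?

From TC, MC = TC'(Q) = 92 - 36Q + 3Q^2 and AVC = VC/Q = 92 - 18Q + Q^2.
AVC is minimized where dAVC/dQ = -18 + 2Q = 0, at Q = 9; min AVC = 92 - 18·9 + 9^2 = $11.
P = $3 lies below min AVC = $11; no output level covers variable cost.
Best response: produce nothing and absorb the $315 fixed cost.

Shut down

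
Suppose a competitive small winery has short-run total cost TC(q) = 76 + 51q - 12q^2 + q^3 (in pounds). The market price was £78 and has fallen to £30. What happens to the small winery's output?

AVC = 51 - 12q + q^2, minimized at q = 6 where min AVC = £15. MC = 51 - 24q + 3q^2.
With P = £78 above the shutdown price, P = MC gives q = 9.
At P = £30 ≥ min AVC, set P = MC: q = 7. The firm stays open but cuts output.

Output falls from 9 to 7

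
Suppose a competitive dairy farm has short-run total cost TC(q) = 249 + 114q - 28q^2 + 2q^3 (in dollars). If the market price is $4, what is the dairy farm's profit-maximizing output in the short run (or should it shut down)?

Shut down

Strip out fixed cost: VC = 114q - 28q^2 + 2q^3. Then AVC = 114 - 28q + 2q^2 and MC = 114 - 56q + 6q^2.
The AVC parabola has its vertex at q = 28/4 = 7, where AVC = 114 - 28·7 + 2·7^2 = $16.
Since P = $4 < min AVC = $16, price fails to cover variable cost at any output.
Best response: produce nothing and absorb the $249 fixed cost.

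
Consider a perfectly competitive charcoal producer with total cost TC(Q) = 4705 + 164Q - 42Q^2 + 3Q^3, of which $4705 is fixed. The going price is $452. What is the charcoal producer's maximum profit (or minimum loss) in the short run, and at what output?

Profit = -$385 at Q = 12

AVC = 164 - 42Q + 3Q^2 has its minimum $17 at Q = 7; price $452 clears that bar, so the firm operates.
MC = 164 - 84Q + 9Q^2. Setting P = MC and taking the root on the rising branch gives Q* = 12.
TR = 452·12 = 5424. TC = 4705 + 1104 = 5809. Profit = 5424 − 5809 = -$385.
That loss of $385 beats the $4705 the firm would lose by shutting down; producing recovers $4320 of fixed cost.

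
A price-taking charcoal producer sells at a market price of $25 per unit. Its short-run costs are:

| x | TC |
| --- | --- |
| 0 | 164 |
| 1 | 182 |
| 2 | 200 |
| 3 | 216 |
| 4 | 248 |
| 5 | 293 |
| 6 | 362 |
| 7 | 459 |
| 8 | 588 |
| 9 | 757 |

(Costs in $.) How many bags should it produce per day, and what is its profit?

x = 3; profit = -$141

Profit at each row (π = 25x − TC): x=0: -164; x=1: -157; x=2: -150; x=3: -141; x=4: -148; x=5: -168; x=6: -212; x=7: -284; x=8: -388; x=9: -532.
Profit is maximized at x = 3. AVC there is 52/3 = $17.33 ≤ P, so producing beats shutting down (which would give -$164).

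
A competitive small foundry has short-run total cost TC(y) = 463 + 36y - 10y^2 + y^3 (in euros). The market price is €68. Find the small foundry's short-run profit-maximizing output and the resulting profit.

AVC = 36 - 10y + y^2; min AVC = €11 at y = 5. Since P = €68 ≥ min AVC, the firm produces.
With MC = 36 - 20y + 3y^2, P = MC on the upward-sloping part at y* = 8.
TR = 68·8 = 544. TC = 463 + 160 = 623. Profit = 544 − 623 = -€79.
That loss of €79 beats the €463 the firm would lose by shutting down; producing recovers €384 of fixed cost.

Profit = -€79 at y = 8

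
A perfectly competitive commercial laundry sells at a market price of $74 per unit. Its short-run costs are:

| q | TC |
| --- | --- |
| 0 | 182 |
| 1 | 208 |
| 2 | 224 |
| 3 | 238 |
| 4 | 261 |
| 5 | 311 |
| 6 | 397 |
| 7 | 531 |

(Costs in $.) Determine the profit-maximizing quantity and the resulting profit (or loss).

q = 5; profit = $59

Compute π = P·q − TC at each output: q=0: -182; q=1: -134; q=2: -76; q=3: -16; q=4: 35; q=5: 59; q=6: 47; q=7: -13.
Profit is maximized at q = 5. AVC there is 129/5 = $25.80 ≤ P, so producing beats shutting down (which would give -$182).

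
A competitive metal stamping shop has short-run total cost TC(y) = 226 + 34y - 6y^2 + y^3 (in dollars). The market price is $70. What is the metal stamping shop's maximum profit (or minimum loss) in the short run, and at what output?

AVC = 34 - 6y + y^2; min AVC = $25 at y = 3. Since P = $70 ≥ min AVC, the firm produces.
With MC = 34 - 12y + 3y^2, P = MC on the upward-sloping part at y* = 6.
TR = 70·6 = 420. TC = 226 + 204 = 430. Profit = 420 − 430 = -$10.
By producing, the firm covers all variable cost plus $216 of fixed cost; shutting down would lose the full $226.

Profit = -$10 at y = 6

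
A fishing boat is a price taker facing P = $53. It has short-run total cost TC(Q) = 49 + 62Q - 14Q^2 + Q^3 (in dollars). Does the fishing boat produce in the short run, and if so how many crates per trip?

Produce at Q = 9

From TC, MC = TC'(Q) = 62 - 28Q + 3Q^2 and AVC = VC/Q = 62 - 14Q + Q^2.
AVC is minimized where dAVC/dQ = -14 + 2Q = 0, at Q = 7; min AVC = 62 - 14·7 + 7^2 = $13.
P = $53 exceeds min AVC = $13, so the firm stays open.
Set P = MC: 53 = 62 - 28Q + 3Q^2 → 9 - 28Q + 3Q^2 = 0. The roots are Q = 1/3 and Q = 9; the profit-maximizing output is on the rising part of MC, so Q* = 9.
Check: AVC at Q = 9 is $17 ≤ P, so revenue covers variable cost.
Profit = P·Q − TC = 53·9 − 202 = $275.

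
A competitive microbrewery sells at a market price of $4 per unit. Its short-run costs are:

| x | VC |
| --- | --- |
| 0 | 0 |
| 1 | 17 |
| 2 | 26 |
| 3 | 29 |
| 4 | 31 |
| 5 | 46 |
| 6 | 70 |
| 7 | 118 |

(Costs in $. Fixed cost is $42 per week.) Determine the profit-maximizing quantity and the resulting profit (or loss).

Compute π = P·x − TC at each output: x=0: -42; x=1: -55; x=2: -60; x=3: -59; x=4: -57; x=5: -68; x=6: -88; x=7: -132.
Profit is highest at x = 0. Equivalently, the lowest AVC in the table is 31/4 ≈ $7.75 at x = 4, and P = $4 falls below it — price never covers variable cost, so the firm shuts down and loses only its fixed cost.

x = 0 (shut down); profit = -$42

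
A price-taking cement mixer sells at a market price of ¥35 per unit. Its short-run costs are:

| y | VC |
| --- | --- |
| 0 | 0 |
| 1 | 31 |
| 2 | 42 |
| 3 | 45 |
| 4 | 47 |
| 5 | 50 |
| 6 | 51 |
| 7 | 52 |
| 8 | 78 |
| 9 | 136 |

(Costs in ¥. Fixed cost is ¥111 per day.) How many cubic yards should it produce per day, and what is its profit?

Profit at each row (π = 35y − TC): y=0: -111; y=1: -107; y=2: -83; y=3: -51; y=4: -18; y=5: 14; y=6: 48; y=7: 82; y=8: 91; y=9: 68.
Profit is maximized at y = 8. AVC there is 78/8 = ¥9.75 ≤ P, so producing beats shutting down (which would give -¥111).

y = 8; profit = ¥91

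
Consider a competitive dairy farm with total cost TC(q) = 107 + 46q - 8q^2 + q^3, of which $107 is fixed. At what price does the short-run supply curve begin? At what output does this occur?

Short-run supply begins at min AVC. From VC = 46q - 8q^2 + q^3, AVC = 46 - 8q + q^2.
dAVC/dq = -8 + 2q = 0 gives q = 4. min AVC = 46 - 8·4 + 4^2 = 30.
So the shutdown price is $30.

$30 per unit, at q = 4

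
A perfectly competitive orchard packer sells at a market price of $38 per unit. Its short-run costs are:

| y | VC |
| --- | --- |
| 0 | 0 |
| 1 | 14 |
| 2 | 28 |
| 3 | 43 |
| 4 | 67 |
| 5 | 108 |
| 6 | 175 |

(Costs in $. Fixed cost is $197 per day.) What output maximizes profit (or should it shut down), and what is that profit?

y = 4; profit = -$112

Compute π = P·y − TC at each output: y=0: -197; y=1: -173; y=2: -149; y=3: -126; y=4: -112; y=5: -115; y=6: -144.
Profit is maximized at y = 4. AVC there is 67/4 = $16.75 ≤ P, so producing beats shutting down (which would give -$197).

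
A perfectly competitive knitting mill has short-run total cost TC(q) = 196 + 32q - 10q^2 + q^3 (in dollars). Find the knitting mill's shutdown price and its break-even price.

Shutdown price = min AVC. AVC = 32 - 10q + q^2, with vertex at q = 5 and minimum $7.
ATC = 196/q + 32 - 10q + q^2. Setting dATC/dq = −196/q^2 − 10 + 2q = 0 gives q = 7 (since 2·7^3 − 10·7^2 = 196).
min ATC = 196/7 + 32 − 10·7 + 7^2 = $39. That is the break-even price.
For $7 ≤ P < $39 the firm produces at a loss; below $7 it shuts down.

Shutdown price = $7; break-even price = $39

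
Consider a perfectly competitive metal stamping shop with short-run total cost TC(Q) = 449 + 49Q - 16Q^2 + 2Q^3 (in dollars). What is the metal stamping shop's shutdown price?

Short-run supply begins at min AVC. From VC = 49Q - 16Q^2 + 2Q^3, AVC = 49 - 16Q + 2Q^2.
dAVC/dQ = -16 + 4Q = 0 gives Q = 4. min AVC = 49 - 16·4 + 2·4^2 = 17.
The firm shuts down for any P below $17.

$17 per unit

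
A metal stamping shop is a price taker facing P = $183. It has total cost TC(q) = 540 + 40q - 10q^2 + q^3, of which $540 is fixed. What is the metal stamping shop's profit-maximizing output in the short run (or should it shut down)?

Variable cost is VC = 40q - 10q^2 + q^3, so AVC = VC/q = 40 - 10q + q^2 and MC = dTC/dq = 40 - 20q + 3q^2.
The AVC parabola has its vertex at q = 10/2 = 5, where AVC = 40 - 10·5 + 5^2 = $15.
Because $183 ≥ $15, revenue can cover variable cost; the firm operates.
P = MC gives -143 - 20q + 3q^2 = 0, with roots -13/3 and 11. Take the larger (rising MC): q* = 11.
Check: AVC at q = 11 is $51 ≤ P, so revenue covers variable cost.
Profit = P·q − TC = 183·11 − 1101 = $912.

Produce at q = 11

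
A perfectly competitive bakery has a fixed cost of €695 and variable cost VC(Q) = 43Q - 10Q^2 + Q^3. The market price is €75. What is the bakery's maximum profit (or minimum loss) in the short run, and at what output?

AVC = 43 - 10Q + Q^2; min AVC = €18 at Q = 5. Since P = €75 ≥ min AVC, the firm produces.
MC = 43 - 20Q + 3Q^2. Setting P = MC and taking the root on the rising branch gives Q* = 8.
TR = 75·8 = 600. TC = 695 + 216 = 911. Profit = 600 − 911 = -€311.
By producing, the firm covers all variable cost plus €384 of fixed cost; shutting down would lose the full €695.

Profit = -€311 at Q = 8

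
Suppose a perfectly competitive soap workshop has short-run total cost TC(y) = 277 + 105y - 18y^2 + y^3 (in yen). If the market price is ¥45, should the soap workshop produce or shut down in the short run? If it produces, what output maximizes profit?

Strip out fixed cost: VC = 105y - 18y^2 + y^3. Then AVC = 105 - 18y + y^2 and MC = 105 - 36y + 3y^2.
AVC hits its minimum where MC = AVC, at y = 9, giving min AVC = 105 - 18·9 + 9^2 = ¥24.
Because ¥45 ≥ ¥24, revenue can cover variable cost; the firm operates.
P = MC gives 60 - 36y + 3y^2 = 0, with roots 2 and 10. Take the larger (rising MC): y* = 10.
Check: AVC at y = 10 is ¥25 ≤ P, so revenue covers variable cost.
Profit = P·y − TC = 45·10 − 527 = -¥77, a loss, but smaller than the ¥277 fixed cost the firm would lose by shutting down.

Produce at y = 10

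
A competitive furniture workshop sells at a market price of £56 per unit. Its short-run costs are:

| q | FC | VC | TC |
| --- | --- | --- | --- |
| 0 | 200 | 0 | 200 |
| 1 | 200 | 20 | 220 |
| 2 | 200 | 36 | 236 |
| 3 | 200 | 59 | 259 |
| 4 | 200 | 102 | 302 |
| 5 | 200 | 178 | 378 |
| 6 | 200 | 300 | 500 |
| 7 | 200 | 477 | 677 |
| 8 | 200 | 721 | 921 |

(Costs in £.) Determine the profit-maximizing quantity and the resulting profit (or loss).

q = 4; profit = -£78

Tabulate TR − TC: q=0: -200; q=1: -164; q=2: -124; q=3: -91; q=4: -78; q=5: -98; q=6: -164; q=7: -285; q=8: -473.
Profit is maximized at q = 4. AVC there is 102/4 = £25.50 ≤ P, so producing beats shutting down (which would give -£200).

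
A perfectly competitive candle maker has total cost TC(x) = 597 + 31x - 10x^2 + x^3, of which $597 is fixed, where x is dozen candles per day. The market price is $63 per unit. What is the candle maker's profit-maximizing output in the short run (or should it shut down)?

Strip out fixed cost: VC = 31x - 10x^2 + x^3. Then AVC = 31 - 10x + x^2 and MC = 31 - 20x + 3x^2.
AVC hits its minimum where MC = AVC, at x = 5, giving min AVC = 31 - 10·5 + 5^2 = $6.
P = $63 exceeds min AVC = $6, so the firm stays open.
P = MC gives -32 - 20x + 3x^2 = 0, with roots -4/3 and 8. Take the larger (rising MC): x* = 8.
Check: AVC at x = 8 is $15 ≤ P, so revenue covers variable cost.
Profit = P·x − TC = 63·8 − 717 = -$213, a loss, but smaller than the $597 fixed cost the firm would lose by shutting down.

Produce at x = 8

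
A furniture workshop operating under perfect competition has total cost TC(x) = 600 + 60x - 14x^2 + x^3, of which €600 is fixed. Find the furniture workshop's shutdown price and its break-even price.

AVC = 60 - 14x + x^2; minimized at x = 7, giving min AVC = €11. That is the shutdown price.
ATC = 600/x + 60 - 14x + x^2. Setting dATC/dx = −600/x^2 − 14 + 2x = 0 gives x = 10 (since 2·10^3 − 14·10^2 = 600).
min ATC = 600/10 + 60 − 14·10 + 10^2 = €80. That is the break-even price.
Between these two prices the firm operates at a loss; above €80 it earns a profit.

Shutdown price = €11; break-even price = €80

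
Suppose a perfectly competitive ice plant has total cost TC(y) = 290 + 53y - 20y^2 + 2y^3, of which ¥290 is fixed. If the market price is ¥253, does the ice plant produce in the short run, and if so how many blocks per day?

From TC, MC = TC'(y) = 53 - 40y + 6y^2 and AVC = VC/y = 53 - 20y + 2y^2.
The AVC parabola has its vertex at y = 20/4 = 5, where AVC = 53 - 20·5 + 2·5^2 = ¥3.
Since P = ¥253 ≥ min AVC = ¥3, price covers variable cost and the firm should produce.
Solving P = MC: -200 - 40y + 6y^2 = 0 ⇒ y = -10/3 or 10. On the upward-sloping branch, y* = 10.
Check: AVC at y = 10 is ¥53 ≤ P, so revenue covers variable cost.
Profit = P·y − TC = 253·10 − 820 = ¥1710.

Produce at y = 10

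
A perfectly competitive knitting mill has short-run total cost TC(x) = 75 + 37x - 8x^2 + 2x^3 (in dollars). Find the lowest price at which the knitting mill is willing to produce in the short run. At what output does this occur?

The shutdown price is the minimum of AVC. VC = 37x - 8x^2 + 2x^3, so AVC = 37 - 8x + 2x^2.
dAVC/dx = -8 + 4x = 0 gives x = 2. min AVC = 37 - 8·2 + 2·2^2 = 29.
For P < $29 the firm produces nothing.

$29 per unit, at x = 2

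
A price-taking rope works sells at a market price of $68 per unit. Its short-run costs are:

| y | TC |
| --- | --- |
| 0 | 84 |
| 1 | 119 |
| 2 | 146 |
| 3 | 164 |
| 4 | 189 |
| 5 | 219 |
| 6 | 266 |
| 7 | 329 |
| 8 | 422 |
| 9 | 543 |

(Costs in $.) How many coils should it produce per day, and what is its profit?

y = 7; profit = $147

Compute π = P·y − TC at each output: y=0: -84; y=1: -51; y=2: -10; y=3: 40; y=4: 83; y=5: 121; y=6: 142; y=7: 147; y=8: 122; y=9: 69.
Profit is maximized at y = 7. AVC there is 245/7 = $35 ≤ P, so producing beats shutting down (which would give -$84).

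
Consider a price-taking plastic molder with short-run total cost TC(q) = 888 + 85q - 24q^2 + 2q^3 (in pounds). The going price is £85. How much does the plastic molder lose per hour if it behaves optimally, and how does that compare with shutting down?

AVC = 85 - 24q + 2q^2 has its minimum £13 at q = 6; price £85 clears that bar, so the firm operates.
MC = 85 - 48q + 6q^2. Setting P = MC and taking the root on the rising branch gives q* = 8.
TR = 85·8 = 680. TC = 888 + 168 = 1056. Profit = 680 − 1056 = -£376.
Shutting down would mean losing the fixed cost of £888, so operating at a loss of £376 is better by £512.

Profit = -£376 at q = 8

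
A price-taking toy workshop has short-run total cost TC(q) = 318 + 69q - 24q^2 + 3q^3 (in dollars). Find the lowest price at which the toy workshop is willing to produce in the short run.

$21 per unit

The firm shuts down when price falls below the minimum of average variable cost. AVC = VC/q = 69 - 24q + 3q^2.
dAVC/dq = -24 + 6q = 0 gives q = 4. min AVC = 69 - 24·4 + 3·4^2 = 21.
For P < $21 the firm produces nothing.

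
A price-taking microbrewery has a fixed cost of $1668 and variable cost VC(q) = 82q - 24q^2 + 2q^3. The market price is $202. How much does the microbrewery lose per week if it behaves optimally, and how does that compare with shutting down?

AVC = 82 - 24q + 2q^2 has its minimum $10 at q = 6; price $202 clears that bar, so the firm operates.
MC = 82 - 48q + 6q^2. Setting P = MC and taking the root on the rising branch gives q* = 10.
TR = 202·10 = 2020. TC = 1668 + 420 = 2088. Profit = 2020 − 2088 = -$68.
By producing, the firm covers all variable cost plus $1600 of fixed cost; shutting down would lose the full $1668.

Profit = -$68 at q = 10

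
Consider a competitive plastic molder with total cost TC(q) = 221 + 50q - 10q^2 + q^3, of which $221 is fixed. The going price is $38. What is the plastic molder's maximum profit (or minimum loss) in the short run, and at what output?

Profit = -$149 at q = 6

AVC = 50 - 10q + q^2 has its minimum $25 at q = 5; price $38 clears that bar, so the firm operates.
MC = 50 - 20q + 3q^2. Setting P = MC and taking the root on the rising branch gives q* = 6.
TR = 38·6 = 228. TC = 221 + 156 = 377. Profit = 228 − 377 = -$149.
That loss of $149 beats the $221 the firm would lose by shutting down; producing recovers $72 of fixed cost.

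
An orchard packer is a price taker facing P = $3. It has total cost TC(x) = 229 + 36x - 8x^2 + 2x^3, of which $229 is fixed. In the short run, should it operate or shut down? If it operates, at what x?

From TC, MC = TC'(x) = 36 - 16x + 6x^2 and AVC = VC/x = 36 - 8x + 2x^2.
AVC hits its minimum where MC = AVC, at x = 2, giving min AVC = 36 - 8·2 + 2·2^2 = $28.
With P < min AVC ($3 < $28), every unit sold adds to the loss.
Shutting down limits the loss to fixed cost, $229.

Shut down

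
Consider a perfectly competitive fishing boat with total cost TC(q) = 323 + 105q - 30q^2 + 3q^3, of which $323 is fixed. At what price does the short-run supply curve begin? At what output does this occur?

$30 per unit, at q = 5

Short-run supply begins at min AVC. From VC = 105q - 30q^2 + 3q^3, AVC = 105 - 30q + 3q^2.
At the minimum of AVC, MC = AVC. MC = 105 - 60q + 9q^2; setting MC = AVC gives 6q^2 - 30q = 0, so q = 5. min AVC = 30.
So the shutdown price is $30.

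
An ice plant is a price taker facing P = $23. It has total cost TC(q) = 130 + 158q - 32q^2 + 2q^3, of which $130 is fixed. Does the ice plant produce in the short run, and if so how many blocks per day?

Shut down

From TC, MC = TC'(q) = 158 - 64q + 6q^2 and AVC = VC/q = 158 - 32q + 2q^2.
The AVC parabola has its vertex at q = 32/4 = 8, where AVC = 158 - 32·8 + 2·8^2 = $30.
With P < min AVC ($23 < $30), every unit sold adds to the loss.
Best response: produce nothing and absorb the $130 fixed cost.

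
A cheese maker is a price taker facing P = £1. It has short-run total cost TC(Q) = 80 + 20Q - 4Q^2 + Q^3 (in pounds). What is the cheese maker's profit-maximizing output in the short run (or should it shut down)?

Strip out fixed cost: VC = 20Q - 4Q^2 + Q^3. Then AVC = 20 - 4Q + Q^2 and MC = 20 - 8Q + 3Q^2.
AVC is minimized where dAVC/dQ = -4 + 2Q = 0, at Q = 2; min AVC = 20 - 4·2 + 2^2 = £16.
With P < min AVC (£1 < £16), every unit sold adds to the loss.
Best response: produce nothing and absorb the £80 fixed cost.

Shut down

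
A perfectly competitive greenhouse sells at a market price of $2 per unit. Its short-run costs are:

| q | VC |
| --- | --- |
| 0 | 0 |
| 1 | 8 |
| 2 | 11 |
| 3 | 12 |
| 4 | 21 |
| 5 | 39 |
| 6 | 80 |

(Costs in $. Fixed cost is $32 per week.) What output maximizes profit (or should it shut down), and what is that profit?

Tabulate TR − TC: q=0: -32; q=1: -38; q=2: -39; q=3: -38; q=4: -45; q=5: -61; q=6: -100.
Profit is highest at q = 0. Equivalently, the lowest AVC in the table is 12/3 ≈ $4 at q = 3, and P = $2 falls below it — price never covers variable cost, so the firm shuts down and loses only its fixed cost.

q = 0 (shut down); profit = -$32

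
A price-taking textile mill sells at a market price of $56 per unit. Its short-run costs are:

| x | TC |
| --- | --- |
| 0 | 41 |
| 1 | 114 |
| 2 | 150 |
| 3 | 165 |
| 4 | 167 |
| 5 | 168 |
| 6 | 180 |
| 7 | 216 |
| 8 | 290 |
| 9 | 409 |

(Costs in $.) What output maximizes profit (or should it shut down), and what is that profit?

Compute π = P·x − TC at each output: x=0: -41; x=1: -58; x=2: -38; x=3: 3; x=4: 57; x=5: 112; x=6: 156; x=7: 176; x=8: 158; x=9: 95.
Profit is maximized at x = 7. AVC there is 175/7 = $25 ≤ P, so producing beats shutting down (which would give -$41).

x = 7; profit = $176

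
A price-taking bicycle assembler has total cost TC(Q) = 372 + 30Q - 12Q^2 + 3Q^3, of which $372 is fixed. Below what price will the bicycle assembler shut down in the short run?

The firm shuts down when price falls below the minimum of average variable cost. AVC = VC/Q = 30 - 12Q + 3Q^2.
At the minimum of AVC, MC = AVC. MC = 30 - 24Q + 9Q^2; setting MC = AVC gives 6Q^2 - 12Q = 0, so Q = 2. min AVC = 18.
For P < $18 the firm produces nothing.

$18 per unit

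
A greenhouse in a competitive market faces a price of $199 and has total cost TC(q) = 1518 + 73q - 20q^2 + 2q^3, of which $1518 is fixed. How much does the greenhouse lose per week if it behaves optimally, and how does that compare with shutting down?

AVC = 73 - 20q + 2q^2 has its minimum $23 at q = 5; price $199 clears that bar, so the firm operates.
MC = 73 - 40q + 6q^2. Setting P = MC and taking the root on the rising branch gives q* = 9.
TR = 199·9 = 1791. TC = 1518 + 495 = 2013. Profit = 1791 − 2013 = -$222.
That loss of $222 beats the $1518 the firm would lose by shutting down; producing recovers $1296 of fixed cost.

Profit = -$222 at q = 9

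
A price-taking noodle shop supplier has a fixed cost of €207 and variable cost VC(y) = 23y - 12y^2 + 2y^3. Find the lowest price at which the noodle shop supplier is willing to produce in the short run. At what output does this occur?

Short-run supply begins at min AVC. From VC = 23y - 12y^2 + 2y^3, AVC = 23 - 12y + 2y^2.
At the minimum of AVC, MC = AVC. MC = 23 - 24y + 6y^2; setting MC = AVC gives 4y^2 - 12y = 0, so y = 3. min AVC = 5.
So the shutdown price is €5.

€5 per unit, at y = 3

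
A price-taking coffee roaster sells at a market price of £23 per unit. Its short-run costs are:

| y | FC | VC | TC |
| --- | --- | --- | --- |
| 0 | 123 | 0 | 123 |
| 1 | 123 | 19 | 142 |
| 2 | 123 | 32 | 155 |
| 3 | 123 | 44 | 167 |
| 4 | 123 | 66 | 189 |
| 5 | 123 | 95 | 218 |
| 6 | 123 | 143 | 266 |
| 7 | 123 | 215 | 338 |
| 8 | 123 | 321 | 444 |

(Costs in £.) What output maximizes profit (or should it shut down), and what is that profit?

y = 4; profit = -£97

Tabulate TR − TC: y=0: -123; y=1: -119; y=2: -109; y=3: -98; y=4: -97; y=5: -103; y=6: -128; y=7: -177; y=8: -260.
Profit is maximized at y = 4. AVC there is 66/4 = £16.50 ≤ P, so producing beats shutting down (which would give -£123).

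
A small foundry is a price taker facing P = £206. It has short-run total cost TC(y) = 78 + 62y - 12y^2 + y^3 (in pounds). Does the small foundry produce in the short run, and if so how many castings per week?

Produce at y = 12

Variable cost is VC = 62y - 12y^2 + y^3, so AVC = VC/y = 62 - 12y + y^2 and MC = dTC/dy = 62 - 24y + 3y^2.
AVC hits its minimum where MC = AVC, at y = 6, giving min AVC = 62 - 12·6 + 6^2 = £26.
Since P = £206 ≥ min AVC = £26, price covers variable cost and the firm should produce.
Solving P = MC: -144 - 24y + 3y^2 = 0 ⇒ y = -4 or 12. On the upward-sloping branch, y* = 12.
Check: AVC at y = 12 is £62 ≤ P, so revenue covers variable cost.
Profit = P·y − TC = 206·12 − 822 = £1650.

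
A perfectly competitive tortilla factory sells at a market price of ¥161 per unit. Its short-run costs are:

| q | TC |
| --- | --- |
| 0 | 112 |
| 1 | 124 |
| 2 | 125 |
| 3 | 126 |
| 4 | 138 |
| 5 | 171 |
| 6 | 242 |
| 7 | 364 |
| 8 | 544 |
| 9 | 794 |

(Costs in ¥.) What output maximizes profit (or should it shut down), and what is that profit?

q = 7; profit = ¥763

Profit at each row (π = 161q − TC): q=0: -112; q=1: 37; q=2: 197; q=3: 357; q=4: 506; q=5: 634; q=6: 724; q=7: 763; q=8: 744; q=9: 655.
Profit is maximized at q = 7. AVC there is 252/7 = ¥36 ≤ P, so producing beats shutting down (which would give -¥112).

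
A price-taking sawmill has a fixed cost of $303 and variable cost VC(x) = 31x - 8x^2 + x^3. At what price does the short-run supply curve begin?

$15 per unit

Short-run supply begins at min AVC. From VC = 31x - 8x^2 + x^3, AVC = 31 - 8x + x^2.
At the minimum of AVC, MC = AVC. MC = 31 - 16x + 3x^2; setting MC = AVC gives 2x^2 - 8x = 0, so x = 4. min AVC = 15.
For P < $15 the firm produces nothing.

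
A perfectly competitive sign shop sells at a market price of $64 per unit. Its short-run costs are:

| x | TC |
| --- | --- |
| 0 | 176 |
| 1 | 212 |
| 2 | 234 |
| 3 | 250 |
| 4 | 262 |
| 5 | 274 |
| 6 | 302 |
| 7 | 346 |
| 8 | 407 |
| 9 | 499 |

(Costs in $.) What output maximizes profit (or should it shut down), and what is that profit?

x = 8; profit = $105

Tabulate TR − TC: x=0: -176; x=1: -148; x=2: -106; x=3: -58; x=4: -6; x=5: 46; x=6: 82; x=7: 102; x=8: 105; x=9: 77.
Profit is maximized at x = 8. AVC there is 231/8 = $28.88 ≤ P, so producing beats shutting down (which would give -$176).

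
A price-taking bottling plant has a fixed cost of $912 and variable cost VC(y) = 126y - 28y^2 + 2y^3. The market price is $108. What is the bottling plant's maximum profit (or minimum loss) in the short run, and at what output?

AVC = 126 - 28y + 2y^2 has its minimum $28 at y = 7; price $108 clears that bar, so the firm operates.
MC = 126 - 56y + 6y^2. Setting P = MC and taking the root on the rising branch gives y* = 9.
TR = 108·9 = 972. TC = 912 + 324 = 1236. Profit = 972 − 1236 = -$264.
By producing, the firm covers all variable cost plus $648 of fixed cost; shutting down would lose the full $912.

Profit = -$264 at y = 9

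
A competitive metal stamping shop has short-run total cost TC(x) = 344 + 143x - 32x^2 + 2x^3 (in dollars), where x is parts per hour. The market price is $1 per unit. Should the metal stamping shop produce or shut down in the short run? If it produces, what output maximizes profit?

Strip out fixed cost: VC = 143x - 32x^2 + 2x^3. Then AVC = 143 - 32x + 2x^2 and MC = 143 - 64x + 6x^2.
AVC hits its minimum where MC = AVC, at x = 8, giving min AVC = 143 - 32·8 + 2·8^2 = $15.
Since P = $1 < min AVC = $15, price fails to cover variable cost at any output.
The firm minimizes its loss by shutting down and losing only its fixed cost of $344.

Shut down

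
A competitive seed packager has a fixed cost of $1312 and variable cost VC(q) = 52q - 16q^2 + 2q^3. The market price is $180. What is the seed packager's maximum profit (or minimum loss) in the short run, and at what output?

AVC = 52 - 16q + 2q^2 has its minimum $20 at q = 4; price $180 clears that bar, so the firm operates.
With MC = 52 - 32q + 6q^2, P = MC on the upward-sloping part at q* = 8.
TR = 180·8 = 1440. TC = 1312 + 416 = 1728. Profit = 1440 − 1728 = -$288.
Shutting down would mean losing the fixed cost of $1312, so operating at a loss of $288 is better by $1024.

Profit = -$288 at q = 8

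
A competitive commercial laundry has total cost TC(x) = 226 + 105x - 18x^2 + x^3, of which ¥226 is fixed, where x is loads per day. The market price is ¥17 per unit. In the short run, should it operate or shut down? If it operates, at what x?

From TC, MC = TC'(x) = 105 - 36x + 3x^2 and AVC = VC/x = 105 - 18x + x^2.
AVC hits its minimum where MC = AVC, at x = 9, giving min AVC = 105 - 18·9 + 9^2 = ¥24.
P = ¥17 lies below min AVC = ¥24; no output level covers variable cost.
The firm minimizes its loss by shutting down and losing only its fixed cost of ¥226.

Shut down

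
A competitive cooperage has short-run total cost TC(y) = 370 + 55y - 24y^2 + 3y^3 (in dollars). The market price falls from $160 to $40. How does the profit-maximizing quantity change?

Output falls from 7 to 5

AVC = 55 - 24y + 3y^2, minimized at y = 4 where min AVC = $7. MC = 55 - 48y + 9y^2.
At P = $160 ≥ min AVC, set P = MC on the rising branch: y = 7.
At P = $40 ≥ min AVC, set P = MC: y = 5. The firm stays open but cuts output.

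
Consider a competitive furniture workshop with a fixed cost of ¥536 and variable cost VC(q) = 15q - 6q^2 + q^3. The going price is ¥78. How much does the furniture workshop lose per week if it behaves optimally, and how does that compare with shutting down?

Profit = -¥144 at q = 7

AVC = 15 - 6q + q^2; min AVC = ¥6 at q = 3. Since P = ¥78 ≥ min AVC, the firm produces.
With MC = 15 - 12q + 3q^2, P = MC on the upward-sloping part at q* = 7.
TR = 78·7 = 546. TC = 536 + 154 = 690. Profit = 546 − 690 = -¥144.
That loss of ¥144 beats the ¥536 the firm would lose by shutting down; producing recovers ¥392 of fixed cost.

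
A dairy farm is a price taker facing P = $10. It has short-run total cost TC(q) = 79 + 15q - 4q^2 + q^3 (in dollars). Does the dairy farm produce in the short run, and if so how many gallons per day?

From TC, MC = TC'(q) = 15 - 8q + 3q^2 and AVC = VC/q = 15 - 4q + q^2.
AVC hits its minimum where MC = AVC, at q = 2, giving min AVC = 15 - 4·2 + 2^2 = $11.
Since P = $10 < min AVC = $11, price fails to cover variable cost at any output.
Best response: produce nothing and absorb the $79 fixed cost.

Shut down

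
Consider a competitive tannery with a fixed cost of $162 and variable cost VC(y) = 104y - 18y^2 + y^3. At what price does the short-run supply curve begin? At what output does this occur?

$23 per unit, at y = 9

The shutdown price is the minimum of AVC. VC = 104y - 18y^2 + y^3, so AVC = 104 - 18y + y^2.
dAVC/dy = -18 + 2y = 0 gives y = 9. min AVC = 104 - 18·9 + 9^2 = 23.
The firm shuts down for any P below $23.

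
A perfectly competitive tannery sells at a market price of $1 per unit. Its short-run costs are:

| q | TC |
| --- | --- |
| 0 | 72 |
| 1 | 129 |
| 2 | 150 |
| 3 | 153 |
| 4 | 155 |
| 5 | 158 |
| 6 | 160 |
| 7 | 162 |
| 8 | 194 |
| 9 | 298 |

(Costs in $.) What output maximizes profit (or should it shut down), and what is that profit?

q = 0 (shut down); profit = -$72

Compute π = P·q − TC at each output: q=0: -72; q=1: -128; q=2: -148; q=3: -150; q=4: -151; q=5: -153; q=6: -154; q=7: -155; q=8: -186; q=9: -289.
Profit is highest at q = 0. Equivalently, the lowest AVC in the table is 90/7 ≈ $12.86 at q = 7, and P = $1 falls below it — price never covers variable cost, so the firm shuts down and loses only its fixed cost.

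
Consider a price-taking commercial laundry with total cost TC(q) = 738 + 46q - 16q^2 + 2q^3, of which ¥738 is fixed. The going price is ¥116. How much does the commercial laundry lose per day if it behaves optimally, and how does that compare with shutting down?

Profit = -¥150 at q = 7

AVC = 46 - 16q + 2q^2; min AVC = ¥14 at q = 4. Since P = ¥116 ≥ min AVC, the firm produces.
MC = 46 - 32q + 6q^2. Setting P = MC and taking the root on the rising branch gives q* = 7.
TR = 116·7 = 812. TC = 738 + 224 = 962. Profit = 812 − 962 = -¥150.
By producing, the firm covers all variable cost plus ¥588 of fixed cost; shutting down would lose the full ¥738.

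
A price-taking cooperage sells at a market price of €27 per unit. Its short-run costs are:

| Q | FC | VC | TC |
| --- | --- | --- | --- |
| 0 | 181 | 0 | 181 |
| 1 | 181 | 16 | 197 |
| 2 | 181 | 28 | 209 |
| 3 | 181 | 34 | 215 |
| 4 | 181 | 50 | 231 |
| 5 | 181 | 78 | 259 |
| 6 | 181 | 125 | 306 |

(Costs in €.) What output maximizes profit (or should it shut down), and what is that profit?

Tabulate TR − TC: Q=0: -181; Q=1: -170; Q=2: -155; Q=3: -134; Q=4: -123; Q=5: -124; Q=6: -144.
Profit is maximized at Q = 4. AVC there is 50/4 = €12.50 ≤ P, so producing beats shutting down (which would give -€181).

Q = 4; profit = -€123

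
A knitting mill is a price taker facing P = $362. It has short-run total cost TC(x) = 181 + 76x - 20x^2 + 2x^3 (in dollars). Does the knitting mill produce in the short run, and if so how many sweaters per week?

Produce at x = 11

From TC, MC = TC'(x) = 76 - 40x + 6x^2 and AVC = VC/x = 76 - 20x + 2x^2.
AVC is minimized where dAVC/dx = -20 + 4x = 0, at x = 5; min AVC = 76 - 20·5 + 2·5^2 = $26.
Since P = $362 ≥ min AVC = $26, price covers variable cost and the firm should produce.
Solving P = MC: -286 - 40x + 6x^2 = 0 ⇒ x = -13/3 or 11. On the upward-sloping branch, x* = 11.
Check: AVC at x = 11 is $98 ≤ P, so revenue covers variable cost.
Profit = P·x − TC = 362·11 − 1259 = $2723.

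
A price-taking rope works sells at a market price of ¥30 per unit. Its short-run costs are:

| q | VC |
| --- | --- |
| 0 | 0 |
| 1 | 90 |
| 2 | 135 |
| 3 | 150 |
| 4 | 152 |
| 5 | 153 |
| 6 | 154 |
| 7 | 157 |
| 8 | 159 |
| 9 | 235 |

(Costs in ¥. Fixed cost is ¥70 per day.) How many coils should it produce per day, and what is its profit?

Profit at each row (π = 30q − TC): q=0: -70; q=1: -130; q=2: -145; q=3: -130; q=4: -102; q=5: -73; q=6: -44; q=7: -17; q=8: 11; q=9: -35.
Profit is maximized at q = 8. AVC there is 159/8 = ¥19.88 ≤ P, so producing beats shutting down (which would give -¥70).

q = 8; profit = ¥11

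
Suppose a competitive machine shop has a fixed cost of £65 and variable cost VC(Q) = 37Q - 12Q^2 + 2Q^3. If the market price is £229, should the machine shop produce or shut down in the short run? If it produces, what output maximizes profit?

Strip out fixed cost: VC = 37Q - 12Q^2 + 2Q^3. Then AVC = 37 - 12Q + 2Q^2 and MC = 37 - 24Q + 6Q^2.
AVC is minimized where dAVC/dQ = -12 + 4Q = 0, at Q = 3; min AVC = 37 - 12·3 + 2·3^2 = £19.
Since P = £229 ≥ min AVC = £19, price covers variable cost and the firm should produce.
Set P = MC: 229 = 37 - 24Q + 6Q^2 → -192 - 24Q + 6Q^2 = 0. The roots are Q = -4 and Q = 8; the profit-maximizing output is on the rising part of MC, so Q* = 8.
Check: AVC at Q = 8 is £69 ≤ P, so revenue covers variable cost.
Profit = P·Q − TC = 229·8 − 617 = £1215.

Produce at Q = 8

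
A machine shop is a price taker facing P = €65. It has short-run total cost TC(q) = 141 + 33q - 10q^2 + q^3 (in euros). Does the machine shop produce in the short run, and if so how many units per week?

Produce at q = 8

Strip out fixed cost: VC = 33q - 10q^2 + q^3. Then AVC = 33 - 10q + q^2 and MC = 33 - 20q + 3q^2.
AVC is minimized where dAVC/dq = -10 + 2q = 0, at q = 5; min AVC = 33 - 10·5 + 5^2 = €8.
Because €65 ≥ €8, revenue can cover variable cost; the firm operates.
Solving P = MC: -32 - 20q + 3q^2 = 0 ⇒ q = -4/3 or 8. On the upward-sloping branch, q* = 8.
Check: AVC at q = 8 is €17 ≤ P, so revenue covers variable cost.
Profit = P·q − TC = 65·8 − 277 = €243.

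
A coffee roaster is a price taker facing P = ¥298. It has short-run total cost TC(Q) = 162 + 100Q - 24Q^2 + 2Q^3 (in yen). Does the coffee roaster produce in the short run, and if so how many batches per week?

From TC, MC = TC'(Q) = 100 - 48Q + 6Q^2 and AVC = VC/Q = 100 - 24Q + 2Q^2.
AVC is minimized where dAVC/dQ = -24 + 4Q = 0, at Q = 6; min AVC = 100 - 24·6 + 2·6^2 = ¥28.
Since P = ¥298 ≥ min AVC = ¥28, price covers variable cost and the firm should produce.
Set P = MC: 298 = 100 - 48Q + 6Q^2 → -198 - 48Q + 6Q^2 = 0. The roots are Q = -3 and Q = 11; the profit-maximizing output is on the rising part of MC, so Q* = 11.
Check: AVC at Q = 11 is ¥78 ≤ P, so revenue covers variable cost.
Profit = P·Q − TC = 298·11 − 1020 = ¥2258.

Produce at Q = 11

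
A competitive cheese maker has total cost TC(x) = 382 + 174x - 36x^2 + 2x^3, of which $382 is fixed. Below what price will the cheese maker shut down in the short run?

$12 per unit

The firm shuts down when price falls below the minimum of average variable cost. AVC = VC/x = 174 - 36x + 2x^2.
dAVC/dx = -36 + 4x = 0 gives x = 9. min AVC = 174 - 36·9 + 2·9^2 = 12.
For P < $12 the firm produces nothing.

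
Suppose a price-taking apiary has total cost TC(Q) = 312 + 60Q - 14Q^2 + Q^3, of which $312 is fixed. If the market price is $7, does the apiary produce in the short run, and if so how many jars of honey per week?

Shut down

Strip out fixed cost: VC = 60Q - 14Q^2 + Q^3. Then AVC = 60 - 14Q + Q^2 and MC = 60 - 28Q + 3Q^2.
The AVC parabola has its vertex at Q = 14/2 = 7, where AVC = 60 - 14·7 + 7^2 = $11.
With P < min AVC ($7 < $11), every unit sold adds to the loss.
Shutting down limits the loss to fixed cost, $312.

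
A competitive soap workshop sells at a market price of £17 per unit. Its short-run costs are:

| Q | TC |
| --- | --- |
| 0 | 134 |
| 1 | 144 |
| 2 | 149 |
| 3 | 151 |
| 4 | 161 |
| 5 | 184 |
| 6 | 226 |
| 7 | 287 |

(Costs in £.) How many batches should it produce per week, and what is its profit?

Q = 4; profit = -£93

Compute π = P·Q − TC at each output: Q=0: -134; Q=1: -127; Q=2: -115; Q=3: -100; Q=4: -93; Q=5: -99; Q=6: -124; Q=7: -168.
Profit is maximized at Q = 4. AVC there is 27/4 = £6.75 ≤ P, so producing beats shutting down (which would give -£134).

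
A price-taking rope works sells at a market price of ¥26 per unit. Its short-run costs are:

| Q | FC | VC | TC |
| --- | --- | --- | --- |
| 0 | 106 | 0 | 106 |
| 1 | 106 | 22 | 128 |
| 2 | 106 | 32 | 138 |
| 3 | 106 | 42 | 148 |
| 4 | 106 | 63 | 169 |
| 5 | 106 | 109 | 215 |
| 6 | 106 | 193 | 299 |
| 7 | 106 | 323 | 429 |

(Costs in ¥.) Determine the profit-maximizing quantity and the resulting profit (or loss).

Q = 4; profit = -¥65

Tabulate TR − TC: Q=0: -106; Q=1: -102; Q=2: -86; Q=3: -70; Q=4: -65; Q=5: -85; Q=6: -143; Q=7: -247.
Profit is maximized at Q = 4. AVC there is 63/4 = ¥15.75 ≤ P, so producing beats shutting down (which would give -¥106).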